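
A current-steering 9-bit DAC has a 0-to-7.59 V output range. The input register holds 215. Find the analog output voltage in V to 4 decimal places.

LSB = 7.59 V / 2^9 = 14.824 mV.
V_out = 0 + 215 × 0.0148242 V = 3.18721 V.

3.1872 V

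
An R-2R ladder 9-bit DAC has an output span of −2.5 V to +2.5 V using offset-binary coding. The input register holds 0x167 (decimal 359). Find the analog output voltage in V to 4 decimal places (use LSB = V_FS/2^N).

LSB = 5 V / 2^9 = 9.766 mV.
Code 0x167 = 359 decimal.
V_out = (−2.5) + 359 × 0.00976562 V = 1.00586 V.

1.0059 V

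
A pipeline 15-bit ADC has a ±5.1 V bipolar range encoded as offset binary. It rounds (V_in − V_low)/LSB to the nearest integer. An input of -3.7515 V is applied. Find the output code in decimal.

code 4332

LSB = 10.2 V / 32768 = 311.28 µV.
(-3.7515 − (−5.1)) / 0.000311279 = 4332.122 LSBs.
round(4332.122) = 4332.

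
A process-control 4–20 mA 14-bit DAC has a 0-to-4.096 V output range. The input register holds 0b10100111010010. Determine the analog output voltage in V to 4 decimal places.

2.6765 V

LSB = 4.096 V / 2^14 = 250.00 µV.
Code 0b10100111010010 = 10706 decimal.
V_out = 0 + 10706 × 0.00025 V = 2.6765 V.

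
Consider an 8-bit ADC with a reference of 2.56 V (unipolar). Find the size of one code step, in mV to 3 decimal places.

10.000 mV

Full-scale span = 2.56 V.
LSB = 2.56 / 2^8 = 2.56 / 256 = 0.01 V = 10.000 mV.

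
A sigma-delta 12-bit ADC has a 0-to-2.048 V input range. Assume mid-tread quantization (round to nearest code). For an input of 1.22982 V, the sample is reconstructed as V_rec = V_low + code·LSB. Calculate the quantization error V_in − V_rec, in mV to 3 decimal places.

-0.180 mV

One LSB is 2.048 V / 4096 = 0.500 mV.
(1.22982 − 0)/0.0005 = 2459.6400; round gives code 2460.
Code 2460 maps back to 0 + 2460×0.0005 V = 1.23 V.
Error = 1.22982 − 1.23 = -0.00018 V = -0.180 mV.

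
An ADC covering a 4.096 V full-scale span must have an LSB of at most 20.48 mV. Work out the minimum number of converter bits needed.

8 bits

Number of steps required ≥ 4.096 V / 20.48 mV = 200.00.
Need 2^N ≥ 200.00; 2^7 = 128, 2^8 = 256.
Minimum N = 8.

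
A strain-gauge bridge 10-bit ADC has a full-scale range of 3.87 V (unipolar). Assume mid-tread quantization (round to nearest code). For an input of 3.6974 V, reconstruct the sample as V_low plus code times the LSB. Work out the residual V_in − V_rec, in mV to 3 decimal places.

One LSB is 3.87 V / 1024 = 3.779 mV.
(3.6974 − 0)/0.0037793 = 978.3301; round gives code 978.
V_rec = 0 + 978·0.0037793 = 3.6961523 V.
Difference: 0.00124766 V → 1.248 mV.

1.248 mV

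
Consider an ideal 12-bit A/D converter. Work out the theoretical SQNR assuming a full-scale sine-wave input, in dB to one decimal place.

SNR ≈ 6.02·N + 1.76 dB = 6.02·12 + 1.76 = 74.00 dB.

74.0 dB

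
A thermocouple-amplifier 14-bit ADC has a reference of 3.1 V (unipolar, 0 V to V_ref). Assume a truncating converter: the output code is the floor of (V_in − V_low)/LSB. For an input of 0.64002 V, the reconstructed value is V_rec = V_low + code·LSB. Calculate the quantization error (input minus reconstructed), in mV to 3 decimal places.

0.115 mV

One LSB is 3.1 V / 16384 = 189.21 µV.
Scaled input = 3382.6089 LSBs, so code = 3382.
Code 3382 maps back to 0 + 3382×0.000189209 V = 0.63990479 V.
Error = 0.64002 − 0.63990479 = 0.000115215 V = 0.115 mV.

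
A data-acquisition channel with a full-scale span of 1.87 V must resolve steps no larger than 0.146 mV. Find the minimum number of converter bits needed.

Number of steps required ≥ 1.87 V / 0.146 mV = 12808.22.
Need 2^N ≥ 12808.22; 2^13 = 8192, 2^14 = 16384.
Minimum N = 14.

14 bits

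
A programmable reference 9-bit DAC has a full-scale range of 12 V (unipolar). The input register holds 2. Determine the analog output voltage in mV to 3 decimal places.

46.875 mV

LSB = 12 V / 2^9 = 23.438 mV.
V_out = 0 + 2 × 0.0234375 V = 0.046875 V.
= 46.875 mV.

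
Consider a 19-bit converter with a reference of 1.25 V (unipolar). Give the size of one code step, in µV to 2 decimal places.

Full-scale span = 1.25 V.
LSB = 1.25 / 2^19 = 1.25 / 524288 = 2.38419e-06 V = 2.38 µV.

2.38 µV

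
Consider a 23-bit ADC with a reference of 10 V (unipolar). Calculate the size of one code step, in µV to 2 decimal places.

1.19 µV

Full-scale span = 10 V.
LSB = 10 / 2^23 = 10 / 8388608 = 1.19209e-06 V = 1.19 µV.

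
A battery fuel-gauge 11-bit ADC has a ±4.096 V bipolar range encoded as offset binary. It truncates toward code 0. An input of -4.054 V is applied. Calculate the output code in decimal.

code 10

LSB = 8.192 V / 2048 = 4.000 mV.
(-4.054 − (−4.096)) / 0.004 = 10.500 LSBs.
⌊·⌋(10.500) = 10.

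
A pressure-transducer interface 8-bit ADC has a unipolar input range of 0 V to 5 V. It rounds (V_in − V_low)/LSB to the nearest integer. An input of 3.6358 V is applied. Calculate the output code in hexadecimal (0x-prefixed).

code 0xBA (decimal 186)

LSB = 5 V / 256 = 19.531 mV.
(3.6358 − 0) / 0.0195312 = 186.153 LSBs.
Round → code 186.
In hexadecimal (0x-prefixed): 0xBA.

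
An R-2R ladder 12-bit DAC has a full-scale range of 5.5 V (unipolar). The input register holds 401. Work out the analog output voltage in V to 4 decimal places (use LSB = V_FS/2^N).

LSB = 5.5 V / 2^12 = 1.343 mV.
V_out = 0 + 401 × 0.00134277 V = 0.538452 V.

0.5385 V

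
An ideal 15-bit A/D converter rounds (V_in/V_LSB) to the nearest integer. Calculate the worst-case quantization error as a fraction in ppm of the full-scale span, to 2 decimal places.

15.26 ppm

Rounding → worst-case error = ½ LSB = V_FS/2^16, so 1e+06/65536 = 15.2588 ppm of full scale.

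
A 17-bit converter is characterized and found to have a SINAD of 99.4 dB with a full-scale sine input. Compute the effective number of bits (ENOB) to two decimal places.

ENOB = (SINAD − 1.76) / 6.02 = (99.4 − 1.76)/6.02 = 16.219.

16.22 bits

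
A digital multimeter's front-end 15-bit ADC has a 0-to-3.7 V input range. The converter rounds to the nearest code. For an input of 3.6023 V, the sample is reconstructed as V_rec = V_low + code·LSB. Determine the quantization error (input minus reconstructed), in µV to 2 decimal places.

One LSB is 3.7 V / 32768 = 112.92 µV.
Scaled input = 31902.7477 LSBs, so code = 31903.
Reconstructed: 3.6023285 V.
V_in − V_rec = -2.84912e-05 V = -28.49 µV.

-28.49 µV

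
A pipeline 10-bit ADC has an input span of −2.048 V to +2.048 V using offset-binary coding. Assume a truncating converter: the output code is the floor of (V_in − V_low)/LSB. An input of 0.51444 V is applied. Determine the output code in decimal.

code 640

Full-scale span = 4.096 V; LSB = 4.096/2^10 = 4.000 mV.
(0.51444 − (−2.048)) / 0.004 = 640.610 LSBs.
Floor → code 640.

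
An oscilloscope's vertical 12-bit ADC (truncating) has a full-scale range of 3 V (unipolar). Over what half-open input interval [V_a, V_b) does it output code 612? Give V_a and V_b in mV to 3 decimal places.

[448.242 mV, 448.975 mV)

LSB = 3/2^12 = 0.732 mV.
V_a = V_low + 612·LSB = 0.448242 V; V_b = V_low + 613·LSB = 0.448975 V.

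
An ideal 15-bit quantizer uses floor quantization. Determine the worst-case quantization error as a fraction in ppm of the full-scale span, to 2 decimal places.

30.52 ppm

Truncating → worst-case error = 1 LSB = V_FS/2^15, so 1e+06/32768 = 30.5176 ppm of full scale.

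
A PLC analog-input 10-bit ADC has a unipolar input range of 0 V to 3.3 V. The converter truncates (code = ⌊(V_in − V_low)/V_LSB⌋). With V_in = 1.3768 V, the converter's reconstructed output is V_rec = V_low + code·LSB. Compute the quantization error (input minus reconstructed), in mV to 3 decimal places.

One LSB is 3.3 V / 1024 = 3.223 mV.
(1.3768 − 0)/0.00322266 = 427.2252; ⌊·⌋ gives code 427.
Code 427 maps back to 0 + 427×0.00322266 V = 1.3760742 V.
V_in − V_rec = 0.000725781 V = 0.726 mV.

0.726 mV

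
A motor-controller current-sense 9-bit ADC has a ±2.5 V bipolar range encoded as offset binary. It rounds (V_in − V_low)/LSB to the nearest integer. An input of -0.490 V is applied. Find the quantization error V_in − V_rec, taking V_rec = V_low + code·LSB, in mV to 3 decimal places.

-1.719 mV

Step size: 5 V ÷ 2^9 = 9.766 mV.
(V_in − V_low)/LSB = (-0.490 − (−2.5))/0.00976562 = 205.8240 → code 206 (round).
Reconstructed: -0.48828125 V.
Error = -0.490 − (−0.48828125) = -0.00171875 V = -1.719 mV.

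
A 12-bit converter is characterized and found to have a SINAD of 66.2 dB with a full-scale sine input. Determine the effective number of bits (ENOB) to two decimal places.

10.70 bits

ENOB = (SINAD − 1.76) / 6.02 = (66.2 − 1.76)/6.02 = 10.704.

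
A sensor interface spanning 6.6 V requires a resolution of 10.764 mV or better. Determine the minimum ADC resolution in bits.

Number of steps required ≥ 6.6 V / 10.764 mV = 613.15.
Need 2^N ≥ 613.15; 2^9 = 512, 2^10 = 1024.
Minimum N = 10.

10 bits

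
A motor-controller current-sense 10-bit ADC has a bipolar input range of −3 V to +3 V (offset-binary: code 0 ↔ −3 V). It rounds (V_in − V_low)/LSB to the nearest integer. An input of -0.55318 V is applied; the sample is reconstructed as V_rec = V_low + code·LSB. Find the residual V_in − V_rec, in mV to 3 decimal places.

LSB = 6/2^10 = 5.859 mV.
(-0.55318 − (−3))/0.00585938 = 417.5906; round gives code 418.
Code 418 maps back to (−3) + 418×0.00585938 V = -0.55078125 V.
V_in − V_rec = -0.00239875 V = -2.399 mV.

-2.399 mV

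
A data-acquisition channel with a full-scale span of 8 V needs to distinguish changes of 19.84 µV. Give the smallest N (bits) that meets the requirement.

Number of steps required ≥ 8 V / 19.84 µV = 403225.81.
Need 2^N ≥ 403225.81; 2^18 = 262144, 2^19 = 524288.
Minimum N = 19.

19 bits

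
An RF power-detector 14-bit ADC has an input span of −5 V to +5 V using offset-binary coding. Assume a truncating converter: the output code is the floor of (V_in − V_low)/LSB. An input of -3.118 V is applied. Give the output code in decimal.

Full-scale span = 10 V; LSB = 10/2^14 = 0.610 mV.
(-3.118 − (−5)) / 0.000610352 = 3083.469 LSBs.
Floor → code 3083.

code 3083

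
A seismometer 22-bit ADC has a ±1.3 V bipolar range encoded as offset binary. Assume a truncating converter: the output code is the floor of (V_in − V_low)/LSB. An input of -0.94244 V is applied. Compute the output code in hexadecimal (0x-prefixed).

code 0x8CD2D (decimal 576813)

Full-scale span = 2.6 V; LSB = 2.6/2^22 = 0.62 µV.
(-0.94244 − (−1.3)) / 6.19888e-07 = 576813.592 LSBs.
⌊·⌋(576813.592) = 576813.
In hexadecimal (0x-prefixed): 0x8CD2D.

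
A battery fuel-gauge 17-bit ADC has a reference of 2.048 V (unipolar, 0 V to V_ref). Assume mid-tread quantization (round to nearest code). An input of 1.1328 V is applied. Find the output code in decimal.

code 72499

Full-scale span = 2.048 V; LSB = 2.048/2^17 = 15.62 µV.
(V_in − V_low)/LSB = (1.1328 − 0) / 1.5625e-05 = 72499.200.
round(72499.200) = 72499.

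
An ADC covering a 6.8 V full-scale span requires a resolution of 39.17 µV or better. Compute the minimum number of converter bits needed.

Number of steps required ≥ 6.8 V / 39.17 µV = 173602.25.
Need 2^N ≥ 173602.25; 2^17 = 131072, 2^18 = 262144.
Minimum N = 18.

18 bits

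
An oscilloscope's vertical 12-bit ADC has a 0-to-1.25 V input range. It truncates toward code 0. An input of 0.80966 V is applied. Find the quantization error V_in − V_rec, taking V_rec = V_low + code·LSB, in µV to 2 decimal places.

28.65 µV

Step size: 1.25 V ÷ 2^12 = 305.18 µV.
(V_in − V_low)/LSB = (0.80966 − 0)/0.000305176 = 2653.0939 → code 2653 (floor).
Reconstructed: 0.80963135 V.
Difference: 2.86523e-05 V → 28.65 µV.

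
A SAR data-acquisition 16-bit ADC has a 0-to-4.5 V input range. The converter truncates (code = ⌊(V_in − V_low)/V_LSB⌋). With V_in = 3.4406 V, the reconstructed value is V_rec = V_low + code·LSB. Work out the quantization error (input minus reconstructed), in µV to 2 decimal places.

One LSB is 4.5 V / 65536 = 68.66 µV.
Scaled input = 50107.3692 LSBs, so code = 50107.
Code 50107 maps back to 0 + 50107×6.86646e-05 V = 3.4405746 V.
V_in − V_rec = 2.5354e-05 V = 25.35 µV.

25.35 µV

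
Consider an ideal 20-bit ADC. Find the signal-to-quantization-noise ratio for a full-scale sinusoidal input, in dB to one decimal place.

122.2 dB

SNR ≈ 6.02·N + 1.76 dB = 6.02·20 + 1.76 = 122.16 dB.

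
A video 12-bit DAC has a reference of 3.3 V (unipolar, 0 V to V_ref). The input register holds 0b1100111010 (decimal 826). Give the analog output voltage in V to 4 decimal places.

LSB = 3.3 V / 2^12 = 0.806 mV.
Code 0b1100111010 = 826 decimal.
V_out = 0 + 826 × 0.000805664 V = 0.665479 V.

0.6655 V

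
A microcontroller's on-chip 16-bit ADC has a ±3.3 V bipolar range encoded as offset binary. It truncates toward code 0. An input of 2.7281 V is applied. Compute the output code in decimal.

code 59857

Full-scale span = 6.6 V; LSB = 6.6/2^16 = 100.71 µV.
Input sits at 59857.206 steps above V_low.
So the output code is 59857.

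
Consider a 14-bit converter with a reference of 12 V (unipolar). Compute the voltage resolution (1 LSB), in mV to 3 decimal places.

0.732 mV

Full-scale span = 12 V.
LSB = 12 / 2^14 = 12 / 16384 = 0.000732422 V = 0.732 mV.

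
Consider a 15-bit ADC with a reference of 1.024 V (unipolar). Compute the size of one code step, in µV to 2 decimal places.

31.25 µV

Full-scale span = 1.024 V.
LSB = 1.024 / 2^15 = 1.024 / 32768 = 3.125e-05 V = 31.25 µV.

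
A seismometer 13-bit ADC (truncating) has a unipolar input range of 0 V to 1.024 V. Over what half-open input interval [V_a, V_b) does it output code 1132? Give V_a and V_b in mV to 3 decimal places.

[141.500 mV, 141.625 mV)

LSB = 1.024/2^13 = 125.00 µV.
V_a = V_low + 1132·LSB = 0.1415 V; V_b = V_low + 1133·LSB = 0.141625 V.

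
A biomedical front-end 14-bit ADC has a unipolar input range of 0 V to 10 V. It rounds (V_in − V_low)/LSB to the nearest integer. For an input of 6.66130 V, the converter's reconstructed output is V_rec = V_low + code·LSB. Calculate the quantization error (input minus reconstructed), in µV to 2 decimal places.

One LSB is 10 V / 16384 = 0.610 mV.
Scaled input = 10913.8739 LSBs, so code = 10914.
Code 10914 maps back to 0 + 10914×0.000610352 V = 6.661377 V.
Difference: -7.69531e-05 V → -76.95 µV.

-76.95 µV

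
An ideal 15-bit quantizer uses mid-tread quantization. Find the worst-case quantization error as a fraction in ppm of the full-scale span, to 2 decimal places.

15.26 ppm

Rounding → worst-case error = ½ LSB = V_FS/2^16, so 1e+06/65536 = 15.2588 ppm of full scale.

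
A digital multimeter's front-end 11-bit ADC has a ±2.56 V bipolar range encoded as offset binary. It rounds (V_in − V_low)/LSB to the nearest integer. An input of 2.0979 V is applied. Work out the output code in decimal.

Full-scale span = 5.12 V; LSB = 5.12/2^11 = 2.500 mV.
(2.0979 − (−2.56)) / 0.0025 = 1863.160 LSBs.
round(1863.160) = 1863.

code 1863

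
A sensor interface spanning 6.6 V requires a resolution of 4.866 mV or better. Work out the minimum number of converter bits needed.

11 bits

Number of steps required ≥ 6.6 V / 4.866 mV = 1356.35.
Need 2^N ≥ 1356.35; 2^10 = 1024, 2^11 = 2048.
Minimum N = 11.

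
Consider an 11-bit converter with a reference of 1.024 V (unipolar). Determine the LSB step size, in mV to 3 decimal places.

Full-scale span = 1.024 V.
LSB = 1.024 / 2^11 = 1.024 / 2048 = 0.0005 V = 0.500 mV.

0.500 mV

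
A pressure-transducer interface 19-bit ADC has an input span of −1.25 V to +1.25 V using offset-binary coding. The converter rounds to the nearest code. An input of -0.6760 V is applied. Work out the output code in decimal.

code 120377

With 524288 levels over 2.5 V, one step is 4.77 µV.
(V_in − V_low)/LSB = (-0.6760 − (−1.25)) / 4.76837e-06 = 120376.525.
Round → code 120377.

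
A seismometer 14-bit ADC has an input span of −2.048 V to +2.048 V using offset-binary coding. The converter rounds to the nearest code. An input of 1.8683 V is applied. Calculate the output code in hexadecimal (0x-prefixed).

Full-scale span = 4.096 V; LSB = 4.096/2^14 = 250.00 µV.
Input sits at 15665.200 steps above V_low.
round(15665.200) = 15665.
In hexadecimal (0x-prefixed): 0x3D31.

code 0x3D31 (decimal 15665)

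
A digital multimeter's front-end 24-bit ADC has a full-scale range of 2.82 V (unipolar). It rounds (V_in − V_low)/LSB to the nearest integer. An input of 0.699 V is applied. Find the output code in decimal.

Full-scale span = 2.82 V; LSB = 2.82/2^24 = 0.17 µV.
Input sits at 4158607.796 steps above V_low.
Round → code 4158608.

code 4158608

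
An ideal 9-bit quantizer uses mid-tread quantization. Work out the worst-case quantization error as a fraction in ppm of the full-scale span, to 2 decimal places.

976.56 ppm

Rounding → worst-case error = ½ LSB = V_FS/2^10, so 1e+06/1024 = 976.562 ppm of full scale.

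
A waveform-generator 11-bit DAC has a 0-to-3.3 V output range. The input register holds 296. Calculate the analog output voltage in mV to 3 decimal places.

LSB = 3.3 V / 2^11 = 1.611 mV.
V_out = 0 + 296 × 0.00161133 V = 0.476953 V.
= 476.953 mV.

476.953 mV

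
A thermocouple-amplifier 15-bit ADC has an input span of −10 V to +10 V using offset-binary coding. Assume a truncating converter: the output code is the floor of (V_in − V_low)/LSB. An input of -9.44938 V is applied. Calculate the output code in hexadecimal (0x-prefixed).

Full-scale span = 20 V; LSB = 20/2^15 = 0.610 mV.
(-9.44938 − (−10)) / 0.000610352 = 902.136 LSBs.
Floor → code 902.
In hexadecimal (0x-prefixed): 0x386.

code 0x386 (decimal 902)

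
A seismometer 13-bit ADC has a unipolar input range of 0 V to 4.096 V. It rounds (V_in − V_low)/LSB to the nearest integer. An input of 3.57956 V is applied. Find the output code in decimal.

LSB = 4.096 V / 8192 = 0.500 mV.
(V_in − V_low)/LSB = (3.57956 − 0) / 0.0005 = 7159.120.
So the output code is 7159.

code 7159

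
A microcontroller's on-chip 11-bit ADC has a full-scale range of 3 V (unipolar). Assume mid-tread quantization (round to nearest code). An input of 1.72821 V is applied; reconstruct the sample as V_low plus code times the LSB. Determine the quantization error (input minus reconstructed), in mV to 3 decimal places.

-0.306 mV

Step size: 3 V ÷ 2^11 = 1.465 mV.
(V_in − V_low)/LSB = (1.72821 − 0)/0.00146484 = 1179.7914 → code 1180 (round).
V_rec = 0 + 1180·0.00146484 = 1.7285156 V.
V_in − V_rec = -0.000305625 V = -0.306 mV.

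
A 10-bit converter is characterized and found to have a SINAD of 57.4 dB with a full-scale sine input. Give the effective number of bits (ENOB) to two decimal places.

9.24 bits

ENOB = (SINAD − 1.76) / 6.02 = (57.4 − 1.76)/6.02 = 9.243.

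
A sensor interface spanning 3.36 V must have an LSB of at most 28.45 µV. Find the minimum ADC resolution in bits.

17 bits

Number of steps required ≥ 3.36 V / 28.45 µV = 118101.93.
Need 2^N ≥ 118101.93; 2^16 = 65536, 2^17 = 131072.
Minimum N = 17.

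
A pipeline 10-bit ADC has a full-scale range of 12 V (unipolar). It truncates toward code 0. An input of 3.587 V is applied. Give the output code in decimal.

LSB = 12 V / 1024 = 11.719 mV.
(3.587 − 0) / 0.0117188 = 306.091 LSBs.
So the output code is 306.

code 306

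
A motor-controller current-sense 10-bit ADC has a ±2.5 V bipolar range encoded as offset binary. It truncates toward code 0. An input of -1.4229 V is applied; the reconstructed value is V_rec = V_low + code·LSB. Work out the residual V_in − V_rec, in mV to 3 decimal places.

2.881 mV

Step size: 5 V ÷ 2^10 = 4.883 mV.
Scaled input = 220.5901 LSBs, so code = 220.
Reconstructed: -1.4257812 V.
V_in − V_rec = 0.00288125 V = 2.881 mV.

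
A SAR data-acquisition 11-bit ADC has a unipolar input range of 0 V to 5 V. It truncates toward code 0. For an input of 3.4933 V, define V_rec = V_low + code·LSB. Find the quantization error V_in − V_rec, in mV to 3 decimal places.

LSB = 5/2^11 = 2.441 mV.
Scaled input = 1430.8557 LSBs, so code = 1430.
Reconstructed: 3.4912109 V.
V_in − V_rec = 0.00208906 V = 2.089 mV.

2.089 mV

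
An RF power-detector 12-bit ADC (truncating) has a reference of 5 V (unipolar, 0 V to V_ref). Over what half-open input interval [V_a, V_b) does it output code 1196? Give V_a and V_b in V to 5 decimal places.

LSB = 5/2^12 = 1.221 mV.
V_a = V_low + 1196·LSB = 1.45996 V; V_b = V_low + 1197·LSB = 1.46118 V.

[1.45996 V, 1.46118 V)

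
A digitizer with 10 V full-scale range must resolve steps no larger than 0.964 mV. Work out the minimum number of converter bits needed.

Number of steps required ≥ 10 V / 0.964 mV = 10373.44.
Need 2^N ≥ 10373.44; 2^13 = 8192, 2^14 = 16384.
Minimum N = 14.

14 bits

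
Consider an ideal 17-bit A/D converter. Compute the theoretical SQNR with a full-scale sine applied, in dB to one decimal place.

SNR ≈ 6.02·N + 1.76 dB = 6.02·17 + 1.76 = 104.10 dB.

104.1 dB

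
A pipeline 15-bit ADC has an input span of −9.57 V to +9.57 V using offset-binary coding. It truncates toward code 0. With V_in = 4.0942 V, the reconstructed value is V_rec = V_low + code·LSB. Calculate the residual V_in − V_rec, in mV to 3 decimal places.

0.198 mV

Step size: 19.14 V ÷ 2^15 = 0.584 mV.
Scaled input = 23393.3389 LSBs, so code = 23393.
Reconstructed: 4.0940021 V.
Error = 4.0942 − 4.0940021 = 0.000197925 V = 0.198 mV.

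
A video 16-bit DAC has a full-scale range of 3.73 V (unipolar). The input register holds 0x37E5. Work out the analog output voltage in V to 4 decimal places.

LSB = 3.73 V / 2^16 = 56.92 µV.
Code 0x37E5 = 14309 decimal.
V_out = 0 + 14309 × 5.69153e-05 V = 0.814401 V.

0.8144 V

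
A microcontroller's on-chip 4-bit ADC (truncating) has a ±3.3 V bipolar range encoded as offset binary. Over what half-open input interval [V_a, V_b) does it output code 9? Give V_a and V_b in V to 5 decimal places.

[0.41250 V, 0.82500 V)

LSB = 6.6/2^4 = 412.500 mV.
V_a = V_low + 9·LSB = 0.4125 V; V_b = V_low + 10·LSB = 0.825 V.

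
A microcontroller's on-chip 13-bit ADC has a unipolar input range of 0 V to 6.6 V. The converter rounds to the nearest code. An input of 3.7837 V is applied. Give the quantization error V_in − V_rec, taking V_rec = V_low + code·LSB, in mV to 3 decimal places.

0.302 mV

LSB = 6.6/2^13 = 0.806 mV.
Scaled input = 4696.3743 LSBs, so code = 4696.
Code 4696 maps back to 0 + 4696×0.000805664 V = 3.7833984 V.
V_in − V_rec = 0.000301563 V = 0.302 mV.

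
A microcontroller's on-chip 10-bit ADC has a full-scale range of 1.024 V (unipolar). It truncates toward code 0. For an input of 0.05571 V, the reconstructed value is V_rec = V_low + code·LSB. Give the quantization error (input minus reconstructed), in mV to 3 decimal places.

0.710 mV

Step size: 1.024 V ÷ 2^10 = 1.000 mV.
(0.05571 − 0)/0.001 = 55.7100; ⌊·⌋ gives code 55.
Code 55 maps back to 0 + 55×0.001 V = 0.055 V.
V_in − V_rec = 0.00071 V = 0.710 mV.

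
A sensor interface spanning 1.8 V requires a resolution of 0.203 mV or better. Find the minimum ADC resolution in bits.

Number of steps required ≥ 1.8 V / 0.203 mV = 8867.00.
Need 2^N ≥ 8867.00; 2^13 = 8192, 2^14 = 16384.
Minimum N = 14.

14 bits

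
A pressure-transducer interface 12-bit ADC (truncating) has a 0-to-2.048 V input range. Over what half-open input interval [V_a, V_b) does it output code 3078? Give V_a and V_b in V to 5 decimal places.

[1.53900 V, 1.53950 V)

LSB = 2.048/2^12 = 0.500 mV.
V_a = V_low + 3078·LSB = 1.539 V; V_b = V_low + 3079·LSB = 1.5395 V.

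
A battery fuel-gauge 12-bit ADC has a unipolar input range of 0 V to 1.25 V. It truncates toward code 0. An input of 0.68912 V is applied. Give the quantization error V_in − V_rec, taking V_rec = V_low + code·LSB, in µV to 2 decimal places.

One LSB is 1.25 V / 4096 = 305.18 µV.
Scaled input = 2258.1084 LSBs, so code = 2258.
Code 2258 maps back to 0 + 2258×0.000305176 V = 0.68908691 V.
Error = 0.68912 − 0.68908691 = 3.30859e-05 V = 33.09 µV.

33.09 µV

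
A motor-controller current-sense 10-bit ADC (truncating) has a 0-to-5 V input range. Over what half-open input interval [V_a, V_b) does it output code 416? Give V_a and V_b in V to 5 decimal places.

[2.03125 V, 2.03613 V)

LSB = 5/2^10 = 4.883 mV.
V_a = V_low + 416·LSB = 2.03125 V; V_b = V_low + 417·LSB = 2.03613 V.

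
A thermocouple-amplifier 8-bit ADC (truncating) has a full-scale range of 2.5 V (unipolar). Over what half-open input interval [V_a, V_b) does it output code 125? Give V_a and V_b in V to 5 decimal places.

[1.22070 V, 1.23047 V)

LSB = 2.5/2^8 = 9.766 mV.
V_a = V_low + 125·LSB = 1.2207 V; V_b = V_low + 126·LSB = 1.23047 V.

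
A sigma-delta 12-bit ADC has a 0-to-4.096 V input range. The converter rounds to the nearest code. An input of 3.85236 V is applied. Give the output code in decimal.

Full-scale span = 4.096 V; LSB = 4.096/2^12 = 1.000 mV.
(3.85236 − 0) / 0.001 = 3852.360 LSBs.
round(3852.360) = 3852.

code 3852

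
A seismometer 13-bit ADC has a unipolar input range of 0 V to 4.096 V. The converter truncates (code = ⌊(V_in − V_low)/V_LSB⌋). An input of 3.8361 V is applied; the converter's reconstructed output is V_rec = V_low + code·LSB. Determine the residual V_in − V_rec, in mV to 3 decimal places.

LSB = 4.096/2^13 = 0.500 mV.
Scaled input = 7672.2000 LSBs, so code = 7672.
V_rec = 0 + 7672·0.0005 = 3.836 V.
V_in − V_rec = 0.0001 V = 0.100 mV.

0.100 mV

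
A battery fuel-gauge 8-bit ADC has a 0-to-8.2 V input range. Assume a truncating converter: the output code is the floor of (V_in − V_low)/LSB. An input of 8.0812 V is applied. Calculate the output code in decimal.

With 256 levels over 8.2 V, one step is 32.031 mV.
(V_in − V_low)/LSB = (8.0812 − 0) / 0.0320312 = 252.291.
So the output code is 252.

code 252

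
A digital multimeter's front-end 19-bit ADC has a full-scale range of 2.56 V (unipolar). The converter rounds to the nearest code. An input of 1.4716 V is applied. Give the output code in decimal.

code 301384

With 524288 levels over 2.56 V, one step is 4.88 µV.
(1.4716 − 0) / 4.88281e-06 = 301383.680 LSBs.
round(301383.680) = 301384.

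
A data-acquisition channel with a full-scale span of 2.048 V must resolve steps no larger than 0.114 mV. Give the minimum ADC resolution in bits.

Number of steps required ≥ 2.048 V / 0.114 mV = 17964.91.
Need 2^N ≥ 17964.91; 2^14 = 16384, 2^15 = 32768.
Minimum N = 15.

15 bits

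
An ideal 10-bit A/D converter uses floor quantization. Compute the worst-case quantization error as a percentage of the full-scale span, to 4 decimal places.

0.0977 %

Truncating → worst-case error = 1 LSB = V_FS/2^10, so 100/1024 = 0.0976562 % of full scale.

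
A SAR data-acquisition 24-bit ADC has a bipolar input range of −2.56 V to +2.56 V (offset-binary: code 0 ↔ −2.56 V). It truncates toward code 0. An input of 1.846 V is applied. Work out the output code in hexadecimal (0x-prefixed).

code 0xDC4CCC (decimal 14437580)

With 16777216 levels over 5.12 V, one step is 0.31 µV.
(V_in − V_low)/LSB = (1.846 − (−2.56)) / 3.05176e-07 = 14437580.800.
Floor → code 14437580.
In hexadecimal (0x-prefixed): 0xDC4CCC.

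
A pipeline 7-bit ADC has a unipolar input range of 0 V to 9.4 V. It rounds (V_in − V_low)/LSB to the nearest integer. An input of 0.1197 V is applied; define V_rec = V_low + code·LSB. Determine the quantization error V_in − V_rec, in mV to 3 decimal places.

LSB = 9.4/2^7 = 73.438 mV.
(0.1197 − 0)/0.0734375 = 1.6300; round gives code 2.
Code 2 maps back to 0 + 2×0.0734375 V = 0.146875 V.
Difference: -0.027175 V → -27.175 mV.

-27.175 mV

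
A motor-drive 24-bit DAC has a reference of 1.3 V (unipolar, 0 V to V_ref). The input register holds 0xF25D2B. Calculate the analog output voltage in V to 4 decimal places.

LSB = 1.3 V / 2^24 = 0.08 µV.
Code 0xF25D2B = 15883563 decimal.
V_out = 0 + 15883563 × 7.7486e-08 V = 1.23075 V.

1.2308 V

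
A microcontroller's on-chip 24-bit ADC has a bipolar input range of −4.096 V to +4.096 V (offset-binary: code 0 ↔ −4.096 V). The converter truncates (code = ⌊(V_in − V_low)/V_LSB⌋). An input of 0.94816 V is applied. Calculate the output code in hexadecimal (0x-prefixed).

LSB = 8.192 V / 16777216 = 0.49 µV.
Input sits at 10330439.680 steps above V_low.
⌊·⌋(10330439.680) = 10330439.
In hexadecimal (0x-prefixed): 0x9DA147.

code 0x9DA147 (decimal 10330439)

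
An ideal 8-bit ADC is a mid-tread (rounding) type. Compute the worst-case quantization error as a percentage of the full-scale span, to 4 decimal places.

Rounding → worst-case error = ½ LSB = V_FS/2^9, so 100/512 = 0.195312 % of full scale.

0.1953 %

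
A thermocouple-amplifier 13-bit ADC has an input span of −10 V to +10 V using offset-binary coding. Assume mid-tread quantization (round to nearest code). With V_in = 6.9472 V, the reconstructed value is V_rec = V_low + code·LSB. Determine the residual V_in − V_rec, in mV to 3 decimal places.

-1.042 mV

LSB = 20/2^13 = 2.441 mV.
Scaled input = 6941.5731 LSBs, so code = 6942.
Code 6942 maps back to (−10) + 6942×0.00244141 V = 6.9482422 V.
V_in − V_rec = -0.00104219 V = -1.042 mV.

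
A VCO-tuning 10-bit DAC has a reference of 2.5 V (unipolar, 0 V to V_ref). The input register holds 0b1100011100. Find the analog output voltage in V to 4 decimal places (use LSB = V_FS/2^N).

LSB = 2.5 V / 2^10 = 2.441 mV.
Code 0b1100011100 = 796 decimal.
V_out = 0 + 796 × 0.00244141 V = 1.94336 V.

1.9434 V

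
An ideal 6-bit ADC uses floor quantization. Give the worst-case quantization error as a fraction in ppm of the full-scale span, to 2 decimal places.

Truncating → worst-case error = 1 LSB = V_FS/2^6, so 1e+06/64 = 15625 ppm of full scale.

15625.00 ppm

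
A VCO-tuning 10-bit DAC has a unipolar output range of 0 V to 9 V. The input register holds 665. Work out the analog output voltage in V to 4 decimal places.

LSB = 9 V / 2^10 = 8.789 mV.
V_out = 0 + 665 × 0.00878906 V = 5.84473 V.

5.8447 V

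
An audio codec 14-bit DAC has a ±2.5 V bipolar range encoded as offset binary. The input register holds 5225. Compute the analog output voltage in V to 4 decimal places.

-0.9055 V

LSB = 5 V / 2^14 = 305.18 µV.
V_out = (−2.5) + 5225 × 0.000305176 V = -0.905457 V.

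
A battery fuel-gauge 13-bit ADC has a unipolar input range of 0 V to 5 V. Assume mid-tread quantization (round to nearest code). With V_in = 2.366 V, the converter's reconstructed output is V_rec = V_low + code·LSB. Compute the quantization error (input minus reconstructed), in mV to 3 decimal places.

Step size: 5 V ÷ 2^13 = 0.610 mV.
(V_in − V_low)/LSB = (2.366 − 0)/0.000610352 = 3876.4544 → code 3876 (round).
Code 3876 maps back to 0 + 3876×0.000610352 V = 2.3657227 V.
Difference: 0.000277344 V → 0.277 mV.

0.277 mV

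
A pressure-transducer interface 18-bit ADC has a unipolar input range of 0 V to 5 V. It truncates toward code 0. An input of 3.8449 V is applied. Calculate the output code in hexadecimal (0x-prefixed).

With 262144 levels over 5 V, one step is 19.07 µV.
(3.8449 − 0) / 1.90735e-05 = 201583.493 LSBs.
So the output code is 201583.
In hexadecimal (0x-prefixed): 0x3136F.

code 0x3136F (decimal 201583)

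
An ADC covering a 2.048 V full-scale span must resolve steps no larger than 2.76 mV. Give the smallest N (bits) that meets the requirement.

Number of steps required ≥ 2.048 V / 2.76 mV = 742.03.
Need 2^N ≥ 742.03; 2^9 = 512, 2^10 = 1024.
Minimum N = 10.

10 bits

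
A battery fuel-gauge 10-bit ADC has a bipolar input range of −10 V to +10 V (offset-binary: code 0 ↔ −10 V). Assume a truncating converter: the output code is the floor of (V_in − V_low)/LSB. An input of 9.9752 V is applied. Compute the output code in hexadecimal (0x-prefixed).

code 0x3FE (decimal 1022)

LSB = 20 V / 1024 = 19.531 mV.
(9.9752 − (−10)) / 0.0195312 = 1022.730 LSBs.
So the output code is 1022.
In hexadecimal (0x-prefixed): 0x3FE.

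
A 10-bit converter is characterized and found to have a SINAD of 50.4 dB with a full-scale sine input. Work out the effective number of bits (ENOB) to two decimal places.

8.08 bits

ENOB = (SINAD − 1.76) / 6.02 = (50.4 − 1.76)/6.02 = 8.080.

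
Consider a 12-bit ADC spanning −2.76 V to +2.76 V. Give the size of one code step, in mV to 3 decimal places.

1.348 mV

Full-scale span = 5.52 V.
LSB = 5.52 / 2^12 = 5.52 / 4096 = 0.00134766 V = 1.348 mV.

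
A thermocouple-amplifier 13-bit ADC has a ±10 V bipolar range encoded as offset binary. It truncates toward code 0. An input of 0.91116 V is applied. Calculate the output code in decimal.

code 4469

Full-scale span = 20 V; LSB = 20/2^13 = 2.441 mV.
Input sits at 4469.211 steps above V_low.
So the output code is 4469.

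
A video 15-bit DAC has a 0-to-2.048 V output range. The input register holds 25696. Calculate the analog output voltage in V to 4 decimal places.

1.6060 V

LSB = 2.048 V / 2^15 = 62.50 µV.
V_out = 0 + 25696 × 6.25e-05 V = 1.606 V.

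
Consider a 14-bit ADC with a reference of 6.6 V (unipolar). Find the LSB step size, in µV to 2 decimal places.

402.83 µV

Full-scale span = 6.6 V.
LSB = 6.6 / 2^14 = 6.6 / 16384 = 0.000402832 V = 402.83 µV.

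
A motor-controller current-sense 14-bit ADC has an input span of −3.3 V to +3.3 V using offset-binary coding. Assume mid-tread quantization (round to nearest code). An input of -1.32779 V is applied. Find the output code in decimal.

code 4896

LSB = 6.6 V / 16384 = 402.83 µV.
Input sits at 4895.862 steps above V_low.
Round → code 4896.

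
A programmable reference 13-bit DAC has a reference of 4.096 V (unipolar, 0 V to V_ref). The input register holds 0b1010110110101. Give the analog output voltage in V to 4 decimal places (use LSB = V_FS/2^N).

LSB = 4.096 V / 2^13 = 0.500 mV.
Code 0b1010110110101 = 5557 decimal.
V_out = 0 + 5557 × 0.0005 V = 2.7785 V.

2.7785 V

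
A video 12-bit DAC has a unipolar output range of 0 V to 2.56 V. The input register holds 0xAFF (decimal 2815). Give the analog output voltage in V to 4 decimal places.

1.7594 V

LSB = 2.56 V / 2^12 = 0.625 mV.
Code 0xAFF = 2815 decimal.
V_out = 0 + 2815 × 0.000625 V = 1.75937 V.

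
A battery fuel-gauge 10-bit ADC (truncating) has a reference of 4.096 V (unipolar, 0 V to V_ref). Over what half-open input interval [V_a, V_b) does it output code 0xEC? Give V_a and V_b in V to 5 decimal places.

[0.94400 V, 0.94800 V)

LSB = 4.096/2^10 = 4.000 mV.
Code 0xEC = 236 decimal.
V_a = V_low + 236·LSB = 0.944 V; V_b = V_low + 237·LSB = 0.948 V.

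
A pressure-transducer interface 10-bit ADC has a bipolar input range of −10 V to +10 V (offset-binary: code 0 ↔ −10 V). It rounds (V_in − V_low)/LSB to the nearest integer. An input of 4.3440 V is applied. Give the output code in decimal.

With 1024 levels over 20 V, one step is 19.531 mV.
Input sits at 734.413 steps above V_low.
So the output code is 734.

code 734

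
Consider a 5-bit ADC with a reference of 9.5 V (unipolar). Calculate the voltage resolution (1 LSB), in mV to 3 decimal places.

296.875 mV

Full-scale span = 9.5 V.
LSB = 9.5 / 2^5 = 9.5 / 32 = 0.296875 V = 296.875 mV.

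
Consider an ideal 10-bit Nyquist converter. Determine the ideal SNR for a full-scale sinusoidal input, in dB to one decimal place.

SNR ≈ 6.02·N + 1.76 dB = 6.02·10 + 1.76 = 61.96 dB.

62.0 dB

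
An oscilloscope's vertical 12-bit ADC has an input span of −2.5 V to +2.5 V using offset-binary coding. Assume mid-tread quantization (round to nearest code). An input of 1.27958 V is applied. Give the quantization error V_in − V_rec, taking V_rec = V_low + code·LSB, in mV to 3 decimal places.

0.283 mV

One LSB is 5 V / 4096 = 1.221 mV.
(V_in − V_low)/LSB = (1.27958 − (−2.5))/0.0012207 = 3096.2319 → code 3096 (round).
V_rec = (−2.5) + 3096·0.0012207 = 1.2792969 V.
Error = 1.27958 − 1.2792969 = 0.000283125 V = 0.283 mV.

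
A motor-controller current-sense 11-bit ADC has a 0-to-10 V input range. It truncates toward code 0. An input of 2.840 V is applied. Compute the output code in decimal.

code 581

LSB = 10 V / 2048 = 4.883 mV.
Input sits at 581.632 steps above V_low.
⌊·⌋(581.632) = 581.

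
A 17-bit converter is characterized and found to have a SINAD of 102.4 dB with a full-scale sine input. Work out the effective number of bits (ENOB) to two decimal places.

16.72 bits

ENOB = (SINAD − 1.76) / 6.02 = (102.4 − 1.76)/6.02 = 16.718.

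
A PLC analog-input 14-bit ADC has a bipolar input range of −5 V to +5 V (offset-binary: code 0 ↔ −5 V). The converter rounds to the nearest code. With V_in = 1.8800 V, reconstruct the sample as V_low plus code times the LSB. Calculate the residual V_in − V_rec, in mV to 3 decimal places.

Step size: 10 V ÷ 2^14 = 0.610 mV.
(V_in − V_low)/LSB = (1.8800 − (−5))/0.000610352 = 11272.1920 → code 11272 (round).
V_rec = (−5) + 11272·0.000610352 = 1.8798828 V.
Error = 1.8800 − 1.8798828 = 0.000117187 V = 0.117 mV.

0.117 mV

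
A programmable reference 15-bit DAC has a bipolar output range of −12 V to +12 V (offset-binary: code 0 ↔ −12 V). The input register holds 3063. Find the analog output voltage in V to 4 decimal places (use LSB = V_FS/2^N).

-9.7566 V

LSB = 24 V / 2^15 = 0.732 mV.
V_out = (−12) + 3063 × 0.000732422 V = -9.75659 V.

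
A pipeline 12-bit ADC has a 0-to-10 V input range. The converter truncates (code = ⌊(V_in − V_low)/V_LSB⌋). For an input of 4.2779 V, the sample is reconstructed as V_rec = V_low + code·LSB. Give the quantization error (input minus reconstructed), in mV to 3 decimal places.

Step size: 10 V ÷ 2^12 = 2.441 mV.
(V_in − V_low)/LSB = (4.2779 − 0)/0.00244141 = 1752.2278 → code 1752 (floor).
Code 1752 maps back to 0 + 1752×0.00244141 V = 4.2773438 V.
V_in − V_rec = 0.00055625 V = 0.556 mV.

0.556 mV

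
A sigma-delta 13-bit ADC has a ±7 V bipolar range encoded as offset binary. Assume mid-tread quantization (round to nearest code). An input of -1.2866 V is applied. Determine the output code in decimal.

code 3343

With 8192 levels over 14 V, one step is 1.709 mV.
(V_in − V_low)/LSB = (-1.2866 − (−7)) / 0.00170898 = 3343.155.
So the output code is 3343.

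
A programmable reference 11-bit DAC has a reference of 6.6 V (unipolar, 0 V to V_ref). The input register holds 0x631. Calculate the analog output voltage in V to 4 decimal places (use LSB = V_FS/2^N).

LSB = 6.6 V / 2^11 = 3.223 mV.
Code 0x631 = 1585 decimal.
V_out = 0 + 1585 × 0.00322266 V = 5.10791 V.

5.1079 V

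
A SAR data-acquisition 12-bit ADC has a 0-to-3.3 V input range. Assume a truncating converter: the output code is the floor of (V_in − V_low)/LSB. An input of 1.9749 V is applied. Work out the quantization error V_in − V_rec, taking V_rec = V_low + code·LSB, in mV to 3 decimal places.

One LSB is 3.3 V / 4096 = 0.806 mV.
(V_in − V_low)/LSB = (1.9749 − 0)/0.000805664 = 2451.2698 → code 2451 (floor).
V_rec = 0 + 2451·0.000805664 = 1.9746826 V.
V_in − V_rec = 0.000217383 V = 0.217 mV.

0.217 mV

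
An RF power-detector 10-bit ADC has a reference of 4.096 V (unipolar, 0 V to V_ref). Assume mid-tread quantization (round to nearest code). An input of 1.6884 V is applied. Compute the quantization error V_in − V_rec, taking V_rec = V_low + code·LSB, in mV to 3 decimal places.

LSB = 4.096/2^10 = 4.000 mV.
(1.6884 − 0)/0.004 = 422.1000; round gives code 422.
Reconstructed: 1.688 V.
Error = 1.6884 − 1.688 = 0.0004 V = 0.400 mV.

0.400 mV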